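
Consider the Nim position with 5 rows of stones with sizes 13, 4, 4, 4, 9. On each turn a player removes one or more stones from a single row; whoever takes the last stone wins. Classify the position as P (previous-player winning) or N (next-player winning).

Bitwise XOR of the heap sizes:
  1101  (13)
  0100  (4)
  0100  (4)
  0100  (4)
  1001  (9)
  ----
  0000  (0)
The nim-sum is 0, so this is a P-position: the player to move is in a losing position under optimal play.

P-position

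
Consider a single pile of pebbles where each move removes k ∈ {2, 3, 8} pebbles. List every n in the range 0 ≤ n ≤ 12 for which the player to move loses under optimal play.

0, 1, 5, 6, 10, 11

Grundy values for subtraction set {2, 3, 8}:
g(0) = mex{} = 0
g(1) = mex{} = 0
g(2) = mex{0} = 1
g(3) = mex{0} = 1
g(4) = mex{0,1} = 2
g(5) = mex{1} = 0
g(6) = mex{1,2} = 0
g(7) = mex{0,2} = 1
g(8) = mex{0} = 1
g(9) = mex{0,1} = 2
g(10) = mex{1} = 0
g(11) = mex{1,2} = 0
g(12) = mex{0,2} = 1
The P-positions (g = 0) in 0..12 are 0, 1, 5, 6, 10, 11.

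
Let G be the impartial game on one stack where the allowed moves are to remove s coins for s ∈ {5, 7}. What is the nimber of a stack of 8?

1

Compute g(0), g(1), … for moves {5, 7}:
g(0) = mex{} = 0
g(1) = mex{} = 0
g(2) = mex{} = 0
g(3) = mex{} = 0
g(4) = mex{} = 0
g(5) = mex{0} = 1
g(6) = mex{0} = 1
g(7) = mex{0} = 1
g(8) = mex{0} = 1
So g(8) = 1.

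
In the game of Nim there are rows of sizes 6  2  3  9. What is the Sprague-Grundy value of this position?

Compute the nim-sum pairwise:
6 ^ 2 = 4
4 ^ 3 = 7
7 ^ 9 = 14

14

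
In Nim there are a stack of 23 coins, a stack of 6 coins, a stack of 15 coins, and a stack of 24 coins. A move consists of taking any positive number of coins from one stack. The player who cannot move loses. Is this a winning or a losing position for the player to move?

Compute the nim-sum pairwise:
23 XOR 6 = 17
17 XOR 15 = 30
30 XOR 24 = 6
The nim-sum is 6 ≠ 0, so this is an N-position: the player to move can win.

Winning position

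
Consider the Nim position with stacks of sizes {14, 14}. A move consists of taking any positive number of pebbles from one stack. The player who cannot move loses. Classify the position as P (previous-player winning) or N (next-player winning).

Nim-sum: 14 XOR 14 = 0.
The nim-sum is 0, so this is a P-position: the player to move is in a losing position under optimal play.

P-position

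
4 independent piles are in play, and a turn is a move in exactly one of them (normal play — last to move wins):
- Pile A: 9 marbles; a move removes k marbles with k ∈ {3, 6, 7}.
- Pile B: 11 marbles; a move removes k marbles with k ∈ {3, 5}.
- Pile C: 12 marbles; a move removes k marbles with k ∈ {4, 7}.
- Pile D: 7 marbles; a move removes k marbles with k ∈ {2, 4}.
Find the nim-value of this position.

2

Build the Grundy sequence for pile A with g(k) = mex{g(k−s) : s ∈ {3, 6, 7}, s ≤ k}:
k:     0  1  2  3  4  5  6  7  8  9
g(k):  0  0  0  1  1  1  2  2  2  3
So g(9) = 3.
For pile B, compute g(0), g(1), … with moves {3, 5}:
k:     0  1  2  3  4  5  6  7  8  9 10 11
g(k):  0  0  0  1  1  1  2  2  0  0  0  1
So g(11) = 1.
Build the Grundy sequence for pile C with g(k) = mex{g(k−s) : s ∈ {4, 7}, s ≤ k}:
k:     0  1  2  3  4  5  6  7  8  9 10 11 12
g(k):  0  0  0  0  1  1  1  1  2  2  2  0  0
So g(12) = 0.
Grundy values for pile D (subtraction set {2, 4}):
g(0) = mex{} = 0
g(1) = mex{} = 0
g(2) = mex{0} = 1
g(3) = mex{0} = 1
g(4) = mex{0,1} = 2
g(5) = mex{0,1} = 2
g(6) = mex{1,2} = 0
g(7) = mex{1,2} = 0
So g(7) = 0.
The value of a disjunctive sum is the nim-sum of the parts.
Combined value = 3 XOR 1 XOR 0 XOR 0 = 2.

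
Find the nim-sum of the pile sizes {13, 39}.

Compute the nim-sum pairwise:
13 ⊕ 39 = 42

42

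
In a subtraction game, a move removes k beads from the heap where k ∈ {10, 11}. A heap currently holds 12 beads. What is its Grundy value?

Compute g(0), g(1), … for moves {10, 11}:
g(0) = mex{} = 0
g(1) = mex{} = 0
g(2) = mex{} = 0
g(3) = mex{} = 0
g(4) = mex{} = 0
g(5) = mex{} = 0
g(6) = mex{} = 0
g(7) = mex{} = 0
g(8) = mex{} = 0
g(9) = mex{} = 0
g(10) = mex{0} = 1
g(11) = mex{0} = 1
g(12) = mex{0} = 1
So g(12) = 1.

1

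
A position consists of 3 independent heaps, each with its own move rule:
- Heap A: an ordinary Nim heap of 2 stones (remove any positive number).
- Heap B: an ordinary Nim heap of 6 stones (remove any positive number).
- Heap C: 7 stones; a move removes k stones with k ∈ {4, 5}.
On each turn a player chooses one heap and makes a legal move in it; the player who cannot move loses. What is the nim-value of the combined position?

Heap A is a plain Nim heap of size 2, so its Grundy value is 2.
Heap B is a plain Nim heap of size 6, so its Grundy value is 6.
Build the Grundy sequence for heap C with g(k) = mex{g(k−s) : s ∈ {4, 5}, s ≤ k}:
g(0) = mex{} = 0
g(1) = mex{} = 0
g(2) = mex{} = 0
g(3) = mex{} = 0
g(4) = mex{0} = 1
g(5) = mex{0} = 1
g(6) = mex{0} = 1
g(7) = mex{0} = 1
So g(7) = 1.
The value of a disjunctive sum is the nim-sum of the parts.
Combined value = 2 XOR 6 XOR 1 = 5.

5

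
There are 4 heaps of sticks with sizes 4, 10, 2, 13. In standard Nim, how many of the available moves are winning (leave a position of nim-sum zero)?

1

In binary:
  0100  (4)
  1010  (10)
  0010  (2)
  1101  (13)
  ----
  0001  (1)
The overall nim-sum is X = 1. A heap of size p has a winning move iff p XOR X < p (reduce it to p XOR X).
  4: 4 XOR 1 = 5 ≥ 4 — no move.
  10: 10 XOR 1 = 11 ≥ 10 — no move.
  2: 2 XOR 1 = 3 ≥ 2 — no move.
  13: 13 XOR 1 = 12 < 13 — winning move (to 12).
That gives 1 winning move.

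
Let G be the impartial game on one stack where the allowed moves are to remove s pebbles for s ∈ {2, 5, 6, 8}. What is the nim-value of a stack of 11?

0

Build the Grundy sequence with g(k) = mex{g(k−s) : s ∈ {2, 5, 6, 8}, s ≤ k}:
k:     0  1  2  3  4  5  6  7  8  9 10 11
g(k):  0  0  1  1  0  2  1  3  2  2  3  0
So g(11) = 0.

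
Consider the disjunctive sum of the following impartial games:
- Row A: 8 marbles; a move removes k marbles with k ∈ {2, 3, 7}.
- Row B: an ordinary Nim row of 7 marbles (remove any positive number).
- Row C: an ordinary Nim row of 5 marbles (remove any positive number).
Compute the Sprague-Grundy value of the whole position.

Build the Grundy sequence for row A with g(k) = mex{g(k−s) : s ∈ {2, 3, 7}, s ≤ k}:
k:     0  1  2  3  4  5  6  7  8
g(k):  0  0  1  1  2  0  0  1  1
So g(8) = 1.
Row B is a plain Nim row of size 7, so its Grundy value is 7.
Row C is a plain Nim row of size 5, so its Grundy value is 5.
The value of a disjunctive sum is the nim-sum of the parts.
Combined value = 1 ⊕ 7 ⊕ 5 = 3.

3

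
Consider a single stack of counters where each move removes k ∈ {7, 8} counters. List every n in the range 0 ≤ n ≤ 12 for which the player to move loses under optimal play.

0, 1, 2, 3, 4, 5, 6

Grundy values for subtraction set {7, 8}:
k:     0  1  2  3  4  5  6  7  8  9 10 11 12
g(k):  0  0  0  0  0  0  0  1  1  1  1  1  1
The P-positions (g = 0) in 0..12 are 0, 1, 2, 3, 4, 5, 6.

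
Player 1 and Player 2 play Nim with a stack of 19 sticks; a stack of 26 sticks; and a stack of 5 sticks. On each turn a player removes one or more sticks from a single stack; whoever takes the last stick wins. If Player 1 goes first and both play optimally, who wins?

Compute the nim-sum pairwise:
19 ^ 26 = 9
9 ^ 5 = 12
The nim-sum is 12 ≠ 0, so this is an N-position: the player to move can win; Player 1 has a winning move.

Player 1 wins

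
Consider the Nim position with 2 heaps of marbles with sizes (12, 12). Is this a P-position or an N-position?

P-position

Compute the nim-sum pairwise:
12 XOR 12 = 0
The nim-sum is 0, so this is a P-position: the player to move is in a losing position under optimal play.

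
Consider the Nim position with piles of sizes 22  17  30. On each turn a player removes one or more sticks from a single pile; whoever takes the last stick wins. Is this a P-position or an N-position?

N-position

Bitwise XOR of the heap sizes:
  10110  (22)
  10001  (17)
  11110  (30)
  -----
  11001  (25)
The nim-sum is 25 ≠ 0, so this is an N-position: the player to move can win.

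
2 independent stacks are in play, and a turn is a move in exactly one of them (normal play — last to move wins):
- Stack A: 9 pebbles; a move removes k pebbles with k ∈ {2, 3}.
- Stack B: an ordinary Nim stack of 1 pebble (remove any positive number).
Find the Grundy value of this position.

3

For stack A, compute g(0), g(1), … with moves {2, 3}:
k:     0  1  2  3  4  5  6  7  8  9
g(k):  0  0  1  1  2  0  0  1  1  2
So g(9) = 2.
Stack B is a plain Nim stack of size 1, so its Grundy value is 1.
The value of a disjunctive sum is the nim-sum of the parts.
Combined value = 2 ⊕ 1 = 3.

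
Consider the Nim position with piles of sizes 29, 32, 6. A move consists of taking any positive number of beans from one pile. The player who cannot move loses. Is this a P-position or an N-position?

Compute the nim-sum pairwise:
29 ⊕ 32 = 61
61 ⊕ 6 = 59
The nim-sum is 59 ≠ 0, so this is an N-position: the player to move can win.

N-position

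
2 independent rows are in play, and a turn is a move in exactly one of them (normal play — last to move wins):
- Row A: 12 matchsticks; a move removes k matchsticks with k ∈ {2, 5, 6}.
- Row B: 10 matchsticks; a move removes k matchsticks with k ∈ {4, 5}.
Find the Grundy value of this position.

For row A, compute g(0), g(1), … with moves {2, 5, 6}:
g(0) = mex{} = 0
g(1) = mex{} = 0
g(2) = mex{0} = 1
g(3) = mex{0} = 1
g(4) = mex{1} = 0
g(5) = mex{0,1} = 2
g(6) = mex{0} = 1
g(7) = mex{0,1,2} = 3
g(8) = mex{1} = 0
g(9) = mex{0,1,3} = 2
g(10) = mex{0,2} = 1
g(11) = mex{1,2} = 0
g(12) = mex{1,3} = 0
So g(12) = 0.
For row B, compute g(0), g(1), … with moves {4, 5}:
k:     0  1  2  3  4  5  6  7  8  9 10
g(k):  0  0  0  0  1  1  1  1  2  0  0
So g(10) = 0.
The value of a disjunctive sum is the nim-sum of the parts.
Combined value = 0 ⊕ 0 = 0.

0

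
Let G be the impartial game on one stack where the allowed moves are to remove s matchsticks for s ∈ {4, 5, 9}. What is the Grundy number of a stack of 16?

Grundy values for subtraction set {4, 5, 9}:
k:     0  1  2  3  4  5  6  7  8  9 10 11 12 13 14 15 16
g(k):  0  0  0  0  1  1  1  1  2  2  2  2  3  0  0  0  0
So g(16) = 0.

0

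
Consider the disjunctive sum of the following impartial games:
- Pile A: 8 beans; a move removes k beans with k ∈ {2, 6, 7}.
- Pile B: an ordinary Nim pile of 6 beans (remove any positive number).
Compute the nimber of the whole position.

4

For pile A, compute g(0), g(1), … with moves {2, 6, 7}:
k:     0  1  2  3  4  5  6  7  8
g(k):  0  0  1  1  0  0  1  1  2
So g(8) = 2.
Pile B is a plain Nim pile of size 6, so its Grundy value is 6.
By the Sprague-Grundy theorem, the Grundy value of a sum of independent games is the XOR of the component values.
Combined value = 2 XOR 6 = 4.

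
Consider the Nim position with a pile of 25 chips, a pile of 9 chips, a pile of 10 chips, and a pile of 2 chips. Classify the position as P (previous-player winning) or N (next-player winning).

N-position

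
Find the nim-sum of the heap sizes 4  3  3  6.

Compute the nim-sum pairwise:
4 ⊕ 3 = 7
7 ⊕ 3 = 4
4 ⊕ 6 = 2

2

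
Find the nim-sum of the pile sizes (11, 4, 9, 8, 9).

Nim-sum: 11 XOR 4 XOR 9 XOR 8 XOR 9 = 7.

7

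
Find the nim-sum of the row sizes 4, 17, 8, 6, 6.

Bitwise XOR of the heap sizes:
  00100  (4)
  10001  (17)
  01000  (8)
  00110  (6)
  00110  (6)
  -----
  11101  (29)

29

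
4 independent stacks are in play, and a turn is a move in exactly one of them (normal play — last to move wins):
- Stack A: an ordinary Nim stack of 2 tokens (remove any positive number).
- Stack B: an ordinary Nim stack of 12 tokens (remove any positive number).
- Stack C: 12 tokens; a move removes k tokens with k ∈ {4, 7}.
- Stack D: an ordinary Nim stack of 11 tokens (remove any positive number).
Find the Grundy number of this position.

Stack A is a plain Nim stack of size 2, so its Grundy value is 2.
Stack B is a plain Nim stack of size 12, so its Grundy value is 12.
For stack C, compute g(0), g(1), … with moves {4, 7}:
k:     0  1  2  3  4  5  6  7  8  9 10 11 12
g(k):  0  0  0  0  1  1  1  1  2  2  2  0  0
So g(12) = 0.
Stack D is a plain Nim stack of size 11, so its Grundy value is 11.
The value of a disjunctive sum is the nim-sum of the parts.
Combined value = 2 ⊕ 12 ⊕ 0 ⊕ 11 = 5.

5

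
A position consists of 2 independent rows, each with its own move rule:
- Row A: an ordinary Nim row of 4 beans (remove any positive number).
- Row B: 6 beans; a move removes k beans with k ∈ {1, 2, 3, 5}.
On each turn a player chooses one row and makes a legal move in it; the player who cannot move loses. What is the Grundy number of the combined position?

Row A is a plain Nim row of size 4, so its Grundy value is 4.
Grundy values for row B (subtraction set {1, 2, 3, 5}):
k:     0  1  2  3  4  5  6
g(k):  0  1  2  3  0  1  2
So g(6) = 2.
The value of a disjunctive sum is the nim-sum of the parts.
Combined value = 4 XOR 2 = 6.

6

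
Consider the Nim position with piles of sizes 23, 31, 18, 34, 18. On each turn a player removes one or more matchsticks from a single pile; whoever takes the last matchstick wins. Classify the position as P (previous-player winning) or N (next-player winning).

N-position

Nim-sum: 23 ^ 31 ^ 18 ^ 34 ^ 18 = 42.
The nim-sum is 42 ≠ 0, so this is an N-position: the player to move can win.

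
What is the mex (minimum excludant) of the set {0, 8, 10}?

0 is in the set but 1 is not, so the mex is 1.

1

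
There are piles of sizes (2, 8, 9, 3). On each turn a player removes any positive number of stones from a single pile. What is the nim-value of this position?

0

Nim-sum: 2 ^ 8 ^ 9 ^ 3 = 0.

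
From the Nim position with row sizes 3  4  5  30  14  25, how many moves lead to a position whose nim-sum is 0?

3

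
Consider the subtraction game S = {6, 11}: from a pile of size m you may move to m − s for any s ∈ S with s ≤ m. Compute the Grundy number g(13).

Build the Grundy sequence with g(k) = mex{g(k−s) : s ∈ {6, 11}, s ≤ k}:
k:     0  1  2  3  4  5  6  7  8  9 10 11 12 13
g(k):  0  0  0  0  0  0  1  1  1  1  1  1  2  2
So g(13) = 2.

2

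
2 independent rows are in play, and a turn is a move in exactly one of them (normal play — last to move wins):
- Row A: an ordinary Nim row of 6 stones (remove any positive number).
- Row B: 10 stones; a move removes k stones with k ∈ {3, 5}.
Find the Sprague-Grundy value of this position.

Row A is a plain Nim row of size 6, so its Grundy value is 6.
Grundy values for row B (subtraction set {3, 5}):
k:     0  1  2  3  4  5  6  7  8  9 10
g(k):  0  0  0  1  1  1  2  2  0  0  0
So g(10) = 0.
By the Sprague-Grundy theorem, the Grundy value of a sum of independent games is the XOR of the component values.
Combined value = 6 ⊕ 0 = 6.

6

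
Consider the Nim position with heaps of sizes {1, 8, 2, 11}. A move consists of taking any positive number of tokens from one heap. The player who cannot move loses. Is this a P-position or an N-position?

P-position

Nim-sum: 1 ⊕ 8 ⊕ 2 ⊕ 11 = 0.
The nim-sum is 0, so this is a P-position: the player to move is in a losing position under optimal play.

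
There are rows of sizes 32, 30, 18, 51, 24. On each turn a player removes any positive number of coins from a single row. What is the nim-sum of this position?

7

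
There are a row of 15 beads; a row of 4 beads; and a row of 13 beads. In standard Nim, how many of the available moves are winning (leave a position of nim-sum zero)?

Write each in binary and XOR column by column:
  1111  (15)
  0100  (4)
  1101  (13)
  ----
  0110  (6)
The overall nim-sum is X = 6. A row of size p has a winning move iff p XOR X < p (reduce it to p XOR X).
  15: 15 XOR 6 = 9 < 15 — winning move (to 9).
  4: 4 XOR 6 = 2 < 4 — winning move (to 2).
  13: 13 XOR 6 = 11 < 13 — winning move (to 11).
That gives 3 winning moves.

3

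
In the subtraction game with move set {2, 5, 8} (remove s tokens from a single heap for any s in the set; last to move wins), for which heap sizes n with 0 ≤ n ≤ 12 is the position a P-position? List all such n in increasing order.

0, 1, 4, 7, 10, 11

Compute g(0), g(1), … for moves {2, 5, 8}:
k:     0  1  2  3  4  5  6  7  8  9 10 11 12
g(k):  0  0  1  1  0  2  1  0  2  1  0  0  1
The P-positions (g = 0) in 0..12 are 0, 1, 4, 7, 10, 11.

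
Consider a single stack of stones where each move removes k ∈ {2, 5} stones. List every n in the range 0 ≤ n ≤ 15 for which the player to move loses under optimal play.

0, 1, 4, 7, 8, 11, 14, 15

Build the Grundy sequence with g(k) = mex{g(k−s) : s ∈ {2, 5}, s ≤ k}:
k:     0  1  2  3  4  5  6  7  8  9 10 11 12 13 14 15
g(k):  0  0  1  1  0  2  1  0  0  1  1  0  2  1  0  0
The P-positions (g = 0) in 0..15 are 0, 1, 4, 7, 8, 11, 14, 15.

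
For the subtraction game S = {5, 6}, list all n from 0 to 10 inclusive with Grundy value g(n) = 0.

Grundy values for subtraction set {5, 6}:
g(0) = mex{} = 0
g(1) = mex{} = 0
g(2) = mex{} = 0
g(3) = mex{} = 0
g(4) = mex{} = 0
g(5) = mex{0} = 1
g(6) = mex{0} = 1
g(7) = mex{0} = 1
g(8) = mex{0} = 1
g(9) = mex{0} = 1
g(10) = mex{0,1} = 2
The P-positions (g = 0) in 0..10 are 0, 1, 2, 3, 4.

0, 1, 2, 3, 4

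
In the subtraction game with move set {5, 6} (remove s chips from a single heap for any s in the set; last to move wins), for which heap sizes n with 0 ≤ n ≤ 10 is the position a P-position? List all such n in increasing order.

Compute g(0), g(1), … for moves {5, 6}:
k:     0  1  2  3  4  5  6  7  8  9 10
g(k):  0  0  0  0  0  1  1  1  1  1  2
The P-positions (g = 0) in 0..10 are 0, 1, 2, 3, 4.

0, 1, 2, 3, 4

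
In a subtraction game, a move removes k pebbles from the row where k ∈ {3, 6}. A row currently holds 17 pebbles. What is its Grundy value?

Compute g(0), g(1), … for moves {3, 6}:
k:     0  1  2  3  4  5  6  7  8  9 10 11 12 13 14 15 16 17
g(k):  0  0  0  1  1  1  2  2  2  0  0  0  1  1  1  2  2  2
So g(17) = 2.

2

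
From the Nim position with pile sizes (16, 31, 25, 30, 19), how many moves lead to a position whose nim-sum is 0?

5

Compute the nim-sum pairwise:
16 ⊕ 31 = 15
15 ⊕ 25 = 22
22 ⊕ 30 = 8
8 ⊕ 19 = 27
The overall nim-sum is X = 27. A pile of size p has a winning move iff p XOR X < p (reduce it to p XOR X).
  16: 16 XOR 27 = 11 < 16 — winning move (to 11).
  31: 31 XOR 27 = 4 < 31 — winning move (to 4).
  25: 25 XOR 27 = 2 < 25 — winning move (to 2).
  30: 30 XOR 27 = 5 < 30 — winning move (to 5).
  19: 19 XOR 27 = 8 < 19 — winning move (to 8).
That gives 5 winning moves.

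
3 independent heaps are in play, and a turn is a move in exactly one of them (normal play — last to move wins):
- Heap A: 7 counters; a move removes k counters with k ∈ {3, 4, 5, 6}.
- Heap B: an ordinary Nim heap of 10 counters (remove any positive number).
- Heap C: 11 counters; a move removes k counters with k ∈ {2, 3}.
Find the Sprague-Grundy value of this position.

8

Build the Grundy sequence for heap A with g(k) = mex{g(k−s) : s ∈ {3, 4, 5, 6}, s ≤ k}:
g(0) = mex{} = 0
g(1) = mex{} = 0
g(2) = mex{} = 0
g(3) = mex{0} = 1
g(4) = mex{0} = 1
g(5) = mex{0} = 1
g(6) = mex{0,1} = 2
g(7) = mex{0,1} = 2
So g(7) = 2.
Heap B is a plain Nim heap of size 10, so its Grundy value is 10.
Build the Grundy sequence for heap C with g(k) = mex{g(k−s) : s ∈ {2, 3}, s ≤ k}:
g(0) = mex{} = 0
g(1) = mex{} = 0
g(2) = mex{0} = 1
g(3) = mex{0} = 1
g(4) = mex{0,1} = 2
g(5) = mex{1} = 0
g(6) = mex{1,2} = 0
g(7) = mex{0,2} = 1
g(8) = mex{0} = 1
g(9) = mex{0,1} = 2
g(10) = mex{1} = 0
g(11) = mex{1,2} = 0
So g(11) = 0.
By the Sprague-Grundy theorem, the Grundy value of a sum of independent games is the XOR of the component values.
Combined value = 2 ⊕ 10 ⊕ 0 = 8.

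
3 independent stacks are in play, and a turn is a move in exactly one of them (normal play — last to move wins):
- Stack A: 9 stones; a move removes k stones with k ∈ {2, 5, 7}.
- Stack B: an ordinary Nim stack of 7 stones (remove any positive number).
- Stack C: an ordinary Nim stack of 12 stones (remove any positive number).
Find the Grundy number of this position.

9

For stack A, compute g(0), g(1), … with moves {2, 5, 7}:
k:     0  1  2  3  4  5  6  7  8  9
g(k):  0  0  1  1  0  2  1  3  2  2
So g(9) = 2.
Stack B is a plain Nim stack of size 7, so its Grundy value is 7.
Stack C is a plain Nim stack of size 12, so its Grundy value is 12.
By the Sprague-Grundy theorem, the Grundy value of a sum of independent games is the XOR of the component values.
Combined value = 2 XOR 7 XOR 12 = 9.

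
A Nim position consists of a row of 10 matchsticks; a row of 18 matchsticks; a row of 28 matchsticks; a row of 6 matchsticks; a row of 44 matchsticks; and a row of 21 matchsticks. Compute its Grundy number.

59

Compute the nim-sum pairwise:
10 XOR 18 = 24
24 XOR 28 = 4
4 XOR 6 = 2
2 XOR 44 = 46
46 XOR 21 = 59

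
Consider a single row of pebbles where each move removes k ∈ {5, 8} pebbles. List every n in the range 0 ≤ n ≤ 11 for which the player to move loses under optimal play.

Grundy values for subtraction set {5, 8}:
k:     0  1  2  3  4  5  6  7  8  9 10 11
g(k):  0  0  0  0  0  1  1  1  1  1  2  2
The P-positions (g = 0) in 0..11 are 0, 1, 2, 3, 4.

0, 1, 2, 3, 4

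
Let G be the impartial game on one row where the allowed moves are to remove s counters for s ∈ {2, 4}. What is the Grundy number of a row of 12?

0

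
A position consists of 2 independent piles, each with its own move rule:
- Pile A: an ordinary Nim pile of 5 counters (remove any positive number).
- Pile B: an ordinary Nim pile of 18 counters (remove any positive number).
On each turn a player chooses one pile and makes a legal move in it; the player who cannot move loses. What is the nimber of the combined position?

23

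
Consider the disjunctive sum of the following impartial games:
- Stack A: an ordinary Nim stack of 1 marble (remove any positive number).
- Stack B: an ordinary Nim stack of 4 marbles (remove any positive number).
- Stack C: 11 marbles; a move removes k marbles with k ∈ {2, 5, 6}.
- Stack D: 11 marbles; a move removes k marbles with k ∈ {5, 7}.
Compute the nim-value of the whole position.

7

Stack A is a plain Nim stack of size 1, so its Grundy value is 1.
Stack B is a plain Nim stack of size 4, so its Grundy value is 4.
Build the Grundy sequence for stack C with g(k) = mex{g(k−s) : s ∈ {2, 5, 6}, s ≤ k}:
g(0) = mex{} = 0
g(1) = mex{} = 0
g(2) = mex{0} = 1
g(3) = mex{0} = 1
g(4) = mex{1} = 0
g(5) = mex{0,1} = 2
g(6) = mex{0} = 1
g(7) = mex{0,1,2} = 3
g(8) = mex{1} = 0
g(9) = mex{0,1,3} = 2
g(10) = mex{0,2} = 1
g(11) = mex{1,2} = 0
So g(11) = 0.
For stack D, compute g(0), g(1), … with moves {5, 7}:
k:     0  1  2  3  4  5  6  7  8  9 10 11
g(k):  0  0  0  0  0  1  1  1  1  1  2  2
So g(11) = 2.
By the Sprague-Grundy theorem, the Grundy value of a sum of independent games is the XOR of the component values.
Combined value = 1 XOR 4 XOR 0 XOR 2 = 7.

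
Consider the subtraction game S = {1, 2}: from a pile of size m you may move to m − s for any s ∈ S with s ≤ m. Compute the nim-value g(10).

1

Compute g(0), g(1), … for moves {1, 2}:
g(0) = mex{} = 0
g(1) = mex{0} = 1
g(2) = mex{0,1} = 2
g(3) = mex{1,2} = 0
g(4) = mex{0,2} = 1
g(5) = mex{0,1} = 2
g(6) = mex{1,2} = 0
g(7) = mex{0,2} = 1
g(8) = mex{0,1} = 2
g(9) = mex{1,2} = 0
g(10) = mex{0,2} = 1
So g(10) = 1.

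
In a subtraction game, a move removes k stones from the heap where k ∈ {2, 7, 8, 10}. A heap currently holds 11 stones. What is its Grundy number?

3

Compute g(0), g(1), … for moves {2, 7, 8, 10}:
g(0) = mex{} = 0
g(1) = mex{} = 0
g(2) = mex{0} = 1
g(3) = mex{0} = 1
g(4) = mex{1} = 0
g(5) = mex{1} = 0
g(6) = mex{0} = 1
g(7) = mex{0} = 1
g(8) = mex{0,1} = 2
g(9) = mex{0,1} = 2
g(10) = mex{0,1,2} = 3
g(11) = mex{0,1,2} = 3
So g(11) = 3.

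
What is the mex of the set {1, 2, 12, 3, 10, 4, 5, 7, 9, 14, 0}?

6

The values 0, 1, 2, 3, 4, 5 are all present; 6 is the first non-negative integer missing from the set.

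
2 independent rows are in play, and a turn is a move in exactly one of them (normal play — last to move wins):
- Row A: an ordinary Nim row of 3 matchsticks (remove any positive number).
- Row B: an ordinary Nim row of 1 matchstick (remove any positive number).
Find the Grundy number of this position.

2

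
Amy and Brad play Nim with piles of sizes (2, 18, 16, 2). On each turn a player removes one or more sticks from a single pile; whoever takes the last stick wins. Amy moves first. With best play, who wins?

Bitwise XOR of the heap sizes:
  00010  (2)
  10010  (18)
  10000  (16)
  00010  (2)
  -----
  00010  (2)
The nim-sum is 2 ≠ 0, so this is an N-position: the player to move can win; Amy has a winning move.

Amy wins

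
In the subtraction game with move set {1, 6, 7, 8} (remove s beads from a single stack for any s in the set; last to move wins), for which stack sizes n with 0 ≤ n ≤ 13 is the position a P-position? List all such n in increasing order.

0, 2, 4, 13

Grundy values for subtraction set {1, 6, 7, 8}:
k:     0  1  2  3  4  5  6  7  8  9 10 11 12 13
g(k):  0  1  0  1  0  1  2  3  2  3  2  3  4  0
The P-positions (g = 0) in 0..13 are 0, 2, 4, 13.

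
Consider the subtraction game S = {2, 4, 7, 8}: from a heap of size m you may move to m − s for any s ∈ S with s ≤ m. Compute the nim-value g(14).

Grundy values for subtraction set {2, 4, 7, 8}:
g(0) = mex{} = 0
g(1) = mex{} = 0
g(2) = mex{0} = 1
g(3) = mex{0} = 1
g(4) = mex{0,1} = 2
g(5) = mex{0,1} = 2
g(6) = mex{1,2} = 0
g(7) = mex{0,1,2} = 3
g(8) = mex{0,2} = 1
g(9) = mex{0,1,2,3} = 4
g(10) = mex{0,1} = 2
g(11) = mex{1,2,3,4} = 0
g(12) = mex{1,2} = 0
g(13) = mex{0,2,4} = 1
g(14) = mex{0,2,3} = 1
So g(14) = 1.

1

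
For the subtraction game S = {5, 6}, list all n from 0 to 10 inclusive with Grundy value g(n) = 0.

0, 1, 2, 3, 4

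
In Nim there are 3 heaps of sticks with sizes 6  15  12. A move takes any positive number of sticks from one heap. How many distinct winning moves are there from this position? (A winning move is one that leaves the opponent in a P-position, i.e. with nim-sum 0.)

Compute the nim-sum pairwise:
6 ^ 15 = 9
9 ^ 12 = 5
The overall nim-sum is X = 5. A heap of size p has a winning move iff p XOR X < p (reduce it to p XOR X).
  6: 6 XOR 5 = 3 < 6 — winning move (to 3).
  15: 15 XOR 5 = 10 < 15 — winning move (to 10).
  12: 12 XOR 5 = 9 < 12 — winning move (to 9).
That gives 3 winning moves.

3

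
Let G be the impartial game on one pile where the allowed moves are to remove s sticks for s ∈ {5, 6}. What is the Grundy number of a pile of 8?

1

Grundy values for subtraction set {5, 6}:
k:     0  1  2  3  4  5  6  7  8
g(k):  0  0  0  0  0  1  1  1  1
So g(8) = 1.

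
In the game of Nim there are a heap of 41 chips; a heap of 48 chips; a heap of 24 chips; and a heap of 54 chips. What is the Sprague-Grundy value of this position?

55

In binary:
  101001  (41)
  110000  (48)
  011000  (24)
  110110  (54)
  ------
  110111  (55)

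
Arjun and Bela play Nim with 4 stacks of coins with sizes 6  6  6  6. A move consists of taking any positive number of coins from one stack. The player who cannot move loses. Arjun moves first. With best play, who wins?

Compute the nim-sum pairwise:
6 ^ 6 = 0
0 ^ 6 = 6
6 ^ 6 = 0
The nim-sum is 0, so this is a P-position: the player to move is in a losing position under optimal play; Arjun is about to move from it and so loses — Bela wins.

Bela wins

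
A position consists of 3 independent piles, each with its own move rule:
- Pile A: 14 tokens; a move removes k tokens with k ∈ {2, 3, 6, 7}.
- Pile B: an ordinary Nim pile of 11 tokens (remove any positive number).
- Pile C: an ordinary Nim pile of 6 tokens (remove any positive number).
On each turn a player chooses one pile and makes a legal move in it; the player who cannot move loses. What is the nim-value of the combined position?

Grundy values for pile A (subtraction set {2, 3, 6, 7}):
k:     0  1  2  3  4  5  6  7  8  9 10 11 12 13 14
g(k):  0  0  1  1  2  0  3  1  2  0  0  1  1  2  0
So g(14) = 0.
Pile B is a plain Nim pile of size 11, so its Grundy value is 11.
Pile C is a plain Nim pile of size 6, so its Grundy value is 6.
The value of a disjunctive sum is the nim-sum of the parts.
Combined value = 0 XOR 11 XOR 6 = 13.

13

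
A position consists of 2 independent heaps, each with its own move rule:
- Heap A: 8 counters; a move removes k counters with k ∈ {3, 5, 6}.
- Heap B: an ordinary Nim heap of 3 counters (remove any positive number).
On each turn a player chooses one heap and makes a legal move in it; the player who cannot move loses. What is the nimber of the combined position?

For heap A, compute g(0), g(1), … with moves {3, 5, 6}:
k:     0  1  2  3  4  5  6  7  8
g(k):  0  0  0  1  1  1  2  2  2
So g(8) = 2.
Heap B is a plain Nim heap of size 3, so its Grundy value is 3.
The value of a disjunctive sum is the nim-sum of the parts.
Combined value = 2 ⊕ 3 = 1.

1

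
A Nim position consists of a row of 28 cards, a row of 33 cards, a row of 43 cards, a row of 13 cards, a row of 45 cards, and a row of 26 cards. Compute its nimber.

Compute the nim-sum pairwise:
28 ⊕ 33 = 61
61 ⊕ 43 = 22
22 ⊕ 13 = 27
27 ⊕ 45 = 54
54 ⊕ 26 = 44

44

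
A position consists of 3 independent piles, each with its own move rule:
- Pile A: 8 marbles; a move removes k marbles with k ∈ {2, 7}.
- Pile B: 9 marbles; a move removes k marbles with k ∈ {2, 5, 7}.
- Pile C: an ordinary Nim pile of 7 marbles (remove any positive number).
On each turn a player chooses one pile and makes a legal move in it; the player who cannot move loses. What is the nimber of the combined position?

7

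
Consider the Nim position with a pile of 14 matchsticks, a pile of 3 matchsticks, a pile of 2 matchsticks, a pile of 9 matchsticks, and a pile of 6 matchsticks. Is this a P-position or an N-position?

P-position

Write each in binary and XOR column by column:
  1110  (14)
  0011  (3)
  0010  (2)
  1001  (9)
  0110  (6)
  ----
  0000  (0)
The nim-sum is 0, so this is a P-position: the player to move is in a losing position under optimal play.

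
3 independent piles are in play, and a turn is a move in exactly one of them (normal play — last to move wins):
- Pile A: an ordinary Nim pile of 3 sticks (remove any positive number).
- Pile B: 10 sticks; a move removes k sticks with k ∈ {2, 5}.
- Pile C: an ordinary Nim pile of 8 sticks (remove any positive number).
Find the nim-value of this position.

Pile A is a plain Nim pile of size 3, so its Grundy value is 3.
Build the Grundy sequence for pile B with g(k) = mex{g(k−s) : s ∈ {2, 5}, s ≤ k}:
g(0) = mex{} = 0
g(1) = mex{} = 0
g(2) = mex{0} = 1
g(3) = mex{0} = 1
g(4) = mex{1} = 0
g(5) = mex{0,1} = 2
g(6) = mex{0} = 1
g(7) = mex{1,2} = 0
g(8) = mex{1} = 0
g(9) = mex{0} = 1
g(10) = mex{0,2} = 1
So g(10) = 1.
Pile C is a plain Nim pile of size 8, so its Grundy value is 8.
The value of a disjunctive sum is the nim-sum of the parts.
Combined value = 3 XOR 1 XOR 8 = 10.

10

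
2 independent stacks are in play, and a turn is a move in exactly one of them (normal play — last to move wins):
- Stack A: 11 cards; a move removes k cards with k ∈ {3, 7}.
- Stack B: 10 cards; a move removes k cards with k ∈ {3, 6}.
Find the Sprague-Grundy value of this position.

For stack A, compute g(0), g(1), … with moves {3, 7}:
g(0) = mex{} = 0
g(1) = mex{} = 0
g(2) = mex{} = 0
g(3) = mex{0} = 1
g(4) = mex{0} = 1
g(5) = mex{0} = 1
g(6) = mex{1} = 0
g(7) = mex{0,1} = 2
g(8) = mex{0,1} = 2
g(9) = mex{0} = 1
g(10) = mex{1,2} = 0
g(11) = mex{1,2} = 0
So g(11) = 0.
Grundy values for stack B (subtraction set {3, 6}):
g(0) = mex{} = 0
g(1) = mex{} = 0
g(2) = mex{} = 0
g(3) = mex{0} = 1
g(4) = mex{0} = 1
g(5) = mex{0} = 1
g(6) = mex{0,1} = 2
g(7) = mex{0,1} = 2
g(8) = mex{0,1} = 2
g(9) = mex{1,2} = 0
g(10) = mex{1,2} = 0
So g(10) = 0.
By the Sprague-Grundy theorem, the Grundy value of a sum of independent games is the XOR of the component values.
Combined value = 0 XOR 0 = 0.

0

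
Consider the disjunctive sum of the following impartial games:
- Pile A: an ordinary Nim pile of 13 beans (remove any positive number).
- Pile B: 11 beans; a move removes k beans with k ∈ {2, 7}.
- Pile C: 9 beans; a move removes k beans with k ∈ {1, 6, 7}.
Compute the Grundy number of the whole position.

15

Pile A is a plain Nim pile of size 13, so its Grundy value is 13.
For pile B, compute g(0), g(1), … with moves {2, 7}:
k:     0  1  2  3  4  5  6  7  8  9 10 11
g(k):  0  0  1  1  0  0  1  1  2  0  0  1
So g(11) = 1.
Build the Grundy sequence for pile C with g(k) = mex{g(k−s) : s ∈ {1, 6, 7}, s ≤ k}:
g(0) = mex{} = 0
g(1) = mex{0} = 1
g(2) = mex{1} = 0
g(3) = mex{0} = 1
g(4) = mex{1} = 0
g(5) = mex{0} = 1
g(6) = mex{0,1} = 2
g(7) = mex{0,1,2} = 3
g(8) = mex{0,1,3} = 2
g(9) = mex{0,1,2} = 3
So g(9) = 3.
The value of a disjunctive sum is the nim-sum of the parts.
Combined value = 13 ⊕ 1 ⊕ 3 = 15.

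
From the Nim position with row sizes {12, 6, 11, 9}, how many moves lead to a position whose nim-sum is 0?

Compute the nim-sum pairwise:
12 XOR 6 = 10
10 XOR 11 = 1
1 XOR 9 = 8
The overall nim-sum is X = 8. A row of size p has a winning move iff p XOR X < p (reduce it to p XOR X).
  12: 12 XOR 8 = 4 < 12 — winning move (to 4).
  6: 6 XOR 8 = 14 ≥ 6 — no move.
  11: 11 XOR 8 = 3 < 11 — winning move (to 3).
  9: 9 XOR 8 = 1 < 9 — winning move (to 1).
That gives 3 winning moves.

3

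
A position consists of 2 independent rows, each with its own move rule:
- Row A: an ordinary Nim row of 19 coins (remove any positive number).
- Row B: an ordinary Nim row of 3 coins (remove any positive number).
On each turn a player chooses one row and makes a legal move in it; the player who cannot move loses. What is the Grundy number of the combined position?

16

Row A is a plain Nim row of size 19, so its Grundy value is 19.
Row B is a plain Nim row of size 3, so its Grundy value is 3.
The value of a disjunctive sum is the nim-sum of the parts.
Combined value = 19 XOR 3 = 16.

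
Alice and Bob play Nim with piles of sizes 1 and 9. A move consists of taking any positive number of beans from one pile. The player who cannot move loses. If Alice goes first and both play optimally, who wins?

Alice wins

Bitwise XOR of the heap sizes:
  0001  (1)
  1001  (9)
  ----
  1000  (8)
The nim-sum is 8 ≠ 0, so this is an N-position: the player to move can win; Alice has a winning move.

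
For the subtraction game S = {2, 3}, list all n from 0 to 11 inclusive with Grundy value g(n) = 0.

Build the Grundy sequence with g(k) = mex{g(k−s) : s ∈ {2, 3}, s ≤ k}:
k:     0  1  2  3  4  5  6  7  8  9 10 11
g(k):  0  0  1  1  2  0  0  1  1  2  0  0
The P-positions (g = 0) in 0..11 are 0, 1, 5, 6, 10, 11.

0, 1, 5, 6, 10, 11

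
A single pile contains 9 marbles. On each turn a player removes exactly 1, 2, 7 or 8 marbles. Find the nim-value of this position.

Build the Grundy sequence with g(k) = mex{g(k−s) : s ∈ {1, 2, 7, 8}, s ≤ k}:
g(0) = mex{} = 0
g(1) = mex{0} = 1
g(2) = mex{0,1} = 2
g(3) = mex{1,2} = 0
g(4) = mex{0,2} = 1
g(5) = mex{0,1} = 2
g(6) = mex{1,2} = 0
g(7) = mex{0,2} = 1
g(8) = mex{0,1} = 2
g(9) = mex{1,2} = 0
So g(9) = 0.

0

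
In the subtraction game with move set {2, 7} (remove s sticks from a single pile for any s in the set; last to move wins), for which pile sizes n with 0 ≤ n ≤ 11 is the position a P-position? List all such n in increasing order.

0, 1, 4, 5, 9, 10

Compute g(0), g(1), … for moves {2, 7}:
g(0) = mex{} = 0
g(1) = mex{} = 0
g(2) = mex{0} = 1
g(3) = mex{0} = 1
g(4) = mex{1} = 0
g(5) = mex{1} = 0
g(6) = mex{0} = 1
g(7) = mex{0} = 1
g(8) = mex{0,1} = 2
g(9) = mex{1} = 0
g(10) = mex{1,2} = 0
g(11) = mex{0} = 1
The P-positions (g = 0) in 0..11 are 0, 1, 4, 5, 9, 10.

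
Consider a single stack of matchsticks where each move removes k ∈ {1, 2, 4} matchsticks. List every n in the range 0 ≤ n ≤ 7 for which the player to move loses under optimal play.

0, 3, 6

Compute g(0), g(1), … for moves {1, 2, 4}:
k:     0  1  2  3  4  5  6  7
g(k):  0  1  2  0  1  2  0  1
The P-positions (g = 0) in 0..7 are 0, 3, 6.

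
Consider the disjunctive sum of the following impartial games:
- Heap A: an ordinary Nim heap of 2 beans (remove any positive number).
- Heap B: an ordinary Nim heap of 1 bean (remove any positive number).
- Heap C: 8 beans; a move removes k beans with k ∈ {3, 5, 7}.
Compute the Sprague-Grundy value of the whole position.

1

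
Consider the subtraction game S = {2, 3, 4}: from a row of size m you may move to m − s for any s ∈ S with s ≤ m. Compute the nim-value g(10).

Compute g(0), g(1), … for moves {2, 3, 4}:
g(0) = mex{} = 0
g(1) = mex{} = 0
g(2) = mex{0} = 1
g(3) = mex{0} = 1
g(4) = mex{0,1} = 2
g(5) = mex{0,1} = 2
g(6) = mex{1,2} = 0
g(7) = mex{1,2} = 0
g(8) = mex{0,2} = 1
g(9) = mex{0,2} = 1
g(10) = mex{0,1} = 2
So g(10) = 2.

2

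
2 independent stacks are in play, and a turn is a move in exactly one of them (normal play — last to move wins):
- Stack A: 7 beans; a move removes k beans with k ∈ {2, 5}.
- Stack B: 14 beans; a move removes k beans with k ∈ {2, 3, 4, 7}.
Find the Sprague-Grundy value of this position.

1

Build the Grundy sequence for stack A with g(k) = mex{g(k−s) : s ∈ {2, 5}, s ≤ k}:
g(0) = mex{} = 0
g(1) = mex{} = 0
g(2) = mex{0} = 1
g(3) = mex{0} = 1
g(4) = mex{1} = 0
g(5) = mex{0,1} = 2
g(6) = mex{0} = 1
g(7) = mex{1,2} = 0
So g(7) = 0.
Build the Grundy sequence for stack B with g(k) = mex{g(k−s) : s ∈ {2, 3, 4, 7}, s ≤ k}:
g(0) = mex{} = 0
g(1) = mex{} = 0
g(2) = mex{0} = 1
g(3) = mex{0} = 1
g(4) = mex{0,1} = 2
g(5) = mex{0,1} = 2
g(6) = mex{1,2} = 0
g(7) = mex{0,1,2} = 3
g(8) = mex{0,2} = 1
g(9) = mex{0,1,2,3} = 4
g(10) = mex{0,1,3} = 2
g(11) = mex{1,2,3,4} = 0
g(12) = mex{1,2,4} = 0
g(13) = mex{0,2,4} = 1
g(14) = mex{0,2,3} = 1
So g(14) = 1.
The value of a disjunctive sum is the nim-sum of the parts.
Combined value = 0 XOR 1 = 1.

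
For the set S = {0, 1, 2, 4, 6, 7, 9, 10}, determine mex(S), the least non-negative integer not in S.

The values 0, 1, 2 are all present; 3 is the first non-negative integer missing from the set.

3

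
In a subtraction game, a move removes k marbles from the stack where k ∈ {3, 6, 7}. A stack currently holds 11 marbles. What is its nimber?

Grundy values for subtraction set {3, 6, 7}:
k:     0  1  2  3  4  5  6  7  8  9 10 11
g(k):  0  0  0  1  1  1  2  2  2  3  0  0
So g(11) = 0.

0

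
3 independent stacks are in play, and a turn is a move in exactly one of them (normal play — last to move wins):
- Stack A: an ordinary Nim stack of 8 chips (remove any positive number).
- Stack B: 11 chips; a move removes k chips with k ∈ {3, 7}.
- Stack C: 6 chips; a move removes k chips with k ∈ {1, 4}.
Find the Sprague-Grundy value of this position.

Stack A is a plain Nim stack of size 8, so its Grundy value is 8.
For stack B, compute g(0), g(1), … with moves {3, 7}:
k:     0  1  2  3  4  5  6  7  8  9 10 11
g(k):  0  0  0  1  1  1  0  2  2  1  0  0
So g(11) = 0.
Build the Grundy sequence for stack C with g(k) = mex{g(k−s) : s ∈ {1, 4}, s ≤ k}:
g(0) = mex{} = 0
g(1) = mex{0} = 1
g(2) = mex{1} = 0
g(3) = mex{0} = 1
g(4) = mex{0,1} = 2
g(5) = mex{1,2} = 0
g(6) = mex{0} = 1
So g(6) = 1.
By the Sprague-Grundy theorem, the Grundy value of a sum of independent games is the XOR of the component values.
Combined value = 8 ⊕ 0 ⊕ 1 = 9.

9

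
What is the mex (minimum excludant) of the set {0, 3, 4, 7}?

1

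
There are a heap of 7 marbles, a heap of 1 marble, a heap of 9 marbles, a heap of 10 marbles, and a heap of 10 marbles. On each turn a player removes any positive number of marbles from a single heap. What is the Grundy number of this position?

15

Nim-sum: 7 ⊕ 1 ⊕ 9 ⊕ 10 ⊕ 10 = 15.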